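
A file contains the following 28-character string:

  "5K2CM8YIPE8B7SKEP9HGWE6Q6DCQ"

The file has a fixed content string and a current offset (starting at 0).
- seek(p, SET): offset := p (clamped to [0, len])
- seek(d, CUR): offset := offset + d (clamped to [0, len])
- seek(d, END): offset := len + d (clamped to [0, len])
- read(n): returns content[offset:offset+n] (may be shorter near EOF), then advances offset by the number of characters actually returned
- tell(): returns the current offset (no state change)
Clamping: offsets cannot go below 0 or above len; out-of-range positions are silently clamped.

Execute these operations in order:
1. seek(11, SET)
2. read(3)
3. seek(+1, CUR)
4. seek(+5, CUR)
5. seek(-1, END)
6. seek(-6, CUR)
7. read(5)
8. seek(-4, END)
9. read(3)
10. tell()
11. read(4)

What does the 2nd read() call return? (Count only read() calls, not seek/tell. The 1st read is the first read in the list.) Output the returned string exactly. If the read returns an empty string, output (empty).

Answer: E6Q6D

Derivation:
After 1 (seek(11, SET)): offset=11
After 2 (read(3)): returned 'B7S', offset=14
After 3 (seek(+1, CUR)): offset=15
After 4 (seek(+5, CUR)): offset=20
After 5 (seek(-1, END)): offset=27
After 6 (seek(-6, CUR)): offset=21
After 7 (read(5)): returned 'E6Q6D', offset=26
After 8 (seek(-4, END)): offset=24
After 9 (read(3)): returned '6DC', offset=27
After 10 (tell()): offset=27
After 11 (read(4)): returned 'Q', offset=28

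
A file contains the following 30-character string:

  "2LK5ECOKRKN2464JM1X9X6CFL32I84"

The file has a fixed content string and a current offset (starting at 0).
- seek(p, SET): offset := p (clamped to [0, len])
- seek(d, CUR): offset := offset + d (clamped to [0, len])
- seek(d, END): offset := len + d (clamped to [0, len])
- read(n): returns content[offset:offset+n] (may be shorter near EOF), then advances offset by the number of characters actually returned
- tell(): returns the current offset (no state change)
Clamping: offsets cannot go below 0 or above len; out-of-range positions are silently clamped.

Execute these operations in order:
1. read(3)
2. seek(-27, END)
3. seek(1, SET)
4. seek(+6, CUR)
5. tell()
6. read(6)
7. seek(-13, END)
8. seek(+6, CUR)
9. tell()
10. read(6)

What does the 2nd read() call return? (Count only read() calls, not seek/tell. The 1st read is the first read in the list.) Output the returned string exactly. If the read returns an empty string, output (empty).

After 1 (read(3)): returned '2LK', offset=3
After 2 (seek(-27, END)): offset=3
After 3 (seek(1, SET)): offset=1
After 4 (seek(+6, CUR)): offset=7
After 5 (tell()): offset=7
After 6 (read(6)): returned 'KRKN24', offset=13
After 7 (seek(-13, END)): offset=17
After 8 (seek(+6, CUR)): offset=23
After 9 (tell()): offset=23
After 10 (read(6)): returned 'FL32I8', offset=29

Answer: KRKN24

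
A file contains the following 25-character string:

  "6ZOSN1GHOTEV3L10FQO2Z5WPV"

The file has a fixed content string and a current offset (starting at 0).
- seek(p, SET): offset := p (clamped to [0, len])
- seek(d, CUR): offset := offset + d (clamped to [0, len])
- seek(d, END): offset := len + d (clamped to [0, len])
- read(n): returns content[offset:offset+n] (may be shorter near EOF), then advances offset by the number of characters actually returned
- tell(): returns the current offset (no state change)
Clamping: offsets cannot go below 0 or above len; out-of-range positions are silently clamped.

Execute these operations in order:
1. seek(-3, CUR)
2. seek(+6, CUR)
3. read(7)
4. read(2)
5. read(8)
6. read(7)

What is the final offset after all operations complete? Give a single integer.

After 1 (seek(-3, CUR)): offset=0
After 2 (seek(+6, CUR)): offset=6
After 3 (read(7)): returned 'GHOTEV3', offset=13
After 4 (read(2)): returned 'L1', offset=15
After 5 (read(8)): returned '0FQO2Z5W', offset=23
After 6 (read(7)): returned 'PV', offset=25

Answer: 25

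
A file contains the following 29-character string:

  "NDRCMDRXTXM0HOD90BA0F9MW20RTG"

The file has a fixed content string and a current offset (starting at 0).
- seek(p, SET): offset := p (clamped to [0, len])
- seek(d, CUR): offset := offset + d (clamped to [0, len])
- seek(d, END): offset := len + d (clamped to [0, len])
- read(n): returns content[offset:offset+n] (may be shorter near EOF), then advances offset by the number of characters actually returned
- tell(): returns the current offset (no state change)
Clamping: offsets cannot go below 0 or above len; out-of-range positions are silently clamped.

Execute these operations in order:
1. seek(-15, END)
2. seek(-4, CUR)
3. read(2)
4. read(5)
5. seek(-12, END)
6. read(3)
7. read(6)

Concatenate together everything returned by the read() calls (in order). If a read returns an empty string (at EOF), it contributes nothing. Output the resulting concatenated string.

After 1 (seek(-15, END)): offset=14
After 2 (seek(-4, CUR)): offset=10
After 3 (read(2)): returned 'M0', offset=12
After 4 (read(5)): returned 'HOD90', offset=17
After 5 (seek(-12, END)): offset=17
After 6 (read(3)): returned 'BA0', offset=20
After 7 (read(6)): returned 'F9MW20', offset=26

Answer: M0HOD90BA0F9MW20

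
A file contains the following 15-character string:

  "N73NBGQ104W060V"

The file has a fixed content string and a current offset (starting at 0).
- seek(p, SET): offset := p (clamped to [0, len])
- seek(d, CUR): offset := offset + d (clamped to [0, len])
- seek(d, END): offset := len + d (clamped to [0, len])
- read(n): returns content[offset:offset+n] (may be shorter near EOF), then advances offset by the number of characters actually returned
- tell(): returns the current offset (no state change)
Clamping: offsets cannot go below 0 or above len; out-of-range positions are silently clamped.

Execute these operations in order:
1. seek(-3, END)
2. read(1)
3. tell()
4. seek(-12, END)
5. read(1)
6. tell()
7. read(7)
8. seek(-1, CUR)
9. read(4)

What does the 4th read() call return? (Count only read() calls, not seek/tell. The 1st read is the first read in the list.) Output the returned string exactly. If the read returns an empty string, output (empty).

Answer: W060

Derivation:
After 1 (seek(-3, END)): offset=12
After 2 (read(1)): returned '6', offset=13
After 3 (tell()): offset=13
After 4 (seek(-12, END)): offset=3
After 5 (read(1)): returned 'N', offset=4
After 6 (tell()): offset=4
After 7 (read(7)): returned 'BGQ104W', offset=11
After 8 (seek(-1, CUR)): offset=10
After 9 (read(4)): returned 'W060', offset=14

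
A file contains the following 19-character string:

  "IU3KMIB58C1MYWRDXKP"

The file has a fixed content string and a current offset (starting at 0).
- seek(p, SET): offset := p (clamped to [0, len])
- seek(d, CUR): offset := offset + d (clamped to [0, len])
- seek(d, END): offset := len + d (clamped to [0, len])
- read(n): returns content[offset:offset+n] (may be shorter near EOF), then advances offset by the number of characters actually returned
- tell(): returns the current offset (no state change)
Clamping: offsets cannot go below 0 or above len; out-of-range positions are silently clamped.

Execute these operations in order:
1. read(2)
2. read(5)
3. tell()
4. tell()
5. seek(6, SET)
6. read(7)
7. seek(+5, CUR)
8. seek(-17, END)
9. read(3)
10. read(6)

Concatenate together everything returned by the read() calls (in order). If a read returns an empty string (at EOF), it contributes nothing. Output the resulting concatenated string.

Answer: IU3KMIBB58C1MY3KMIB58C1

Derivation:
After 1 (read(2)): returned 'IU', offset=2
After 2 (read(5)): returned '3KMIB', offset=7
After 3 (tell()): offset=7
After 4 (tell()): offset=7
After 5 (seek(6, SET)): offset=6
After 6 (read(7)): returned 'B58C1MY', offset=13
After 7 (seek(+5, CUR)): offset=18
After 8 (seek(-17, END)): offset=2
After 9 (read(3)): returned '3KM', offset=5
After 10 (read(6)): returned 'IB58C1', offset=11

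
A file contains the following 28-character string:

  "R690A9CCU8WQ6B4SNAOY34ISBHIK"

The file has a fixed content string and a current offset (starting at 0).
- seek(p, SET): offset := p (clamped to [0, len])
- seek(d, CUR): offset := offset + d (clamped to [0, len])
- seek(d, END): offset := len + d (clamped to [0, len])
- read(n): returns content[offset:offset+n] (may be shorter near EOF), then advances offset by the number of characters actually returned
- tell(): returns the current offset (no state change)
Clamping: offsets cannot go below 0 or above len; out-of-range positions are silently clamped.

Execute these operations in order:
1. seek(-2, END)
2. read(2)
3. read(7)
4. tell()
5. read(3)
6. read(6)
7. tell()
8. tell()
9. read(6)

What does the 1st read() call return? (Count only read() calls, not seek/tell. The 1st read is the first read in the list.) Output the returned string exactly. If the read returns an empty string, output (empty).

After 1 (seek(-2, END)): offset=26
After 2 (read(2)): returned 'IK', offset=28
After 3 (read(7)): returned '', offset=28
After 4 (tell()): offset=28
After 5 (read(3)): returned '', offset=28
After 6 (read(6)): returned '', offset=28
After 7 (tell()): offset=28
After 8 (tell()): offset=28
After 9 (read(6)): returned '', offset=28

Answer: IK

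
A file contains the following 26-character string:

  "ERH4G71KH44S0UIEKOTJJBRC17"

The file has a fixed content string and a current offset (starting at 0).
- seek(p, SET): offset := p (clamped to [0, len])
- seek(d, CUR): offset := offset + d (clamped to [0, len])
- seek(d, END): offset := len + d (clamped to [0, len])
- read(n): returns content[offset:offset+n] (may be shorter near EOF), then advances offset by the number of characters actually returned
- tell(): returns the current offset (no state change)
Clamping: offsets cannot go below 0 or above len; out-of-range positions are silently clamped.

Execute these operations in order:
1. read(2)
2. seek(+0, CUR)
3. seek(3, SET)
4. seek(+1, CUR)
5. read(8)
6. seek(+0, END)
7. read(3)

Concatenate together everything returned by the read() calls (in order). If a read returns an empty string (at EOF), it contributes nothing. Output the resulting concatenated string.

After 1 (read(2)): returned 'ER', offset=2
After 2 (seek(+0, CUR)): offset=2
After 3 (seek(3, SET)): offset=3
After 4 (seek(+1, CUR)): offset=4
After 5 (read(8)): returned 'G71KH44S', offset=12
After 6 (seek(+0, END)): offset=26
After 7 (read(3)): returned '', offset=26

Answer: ERG71KH44S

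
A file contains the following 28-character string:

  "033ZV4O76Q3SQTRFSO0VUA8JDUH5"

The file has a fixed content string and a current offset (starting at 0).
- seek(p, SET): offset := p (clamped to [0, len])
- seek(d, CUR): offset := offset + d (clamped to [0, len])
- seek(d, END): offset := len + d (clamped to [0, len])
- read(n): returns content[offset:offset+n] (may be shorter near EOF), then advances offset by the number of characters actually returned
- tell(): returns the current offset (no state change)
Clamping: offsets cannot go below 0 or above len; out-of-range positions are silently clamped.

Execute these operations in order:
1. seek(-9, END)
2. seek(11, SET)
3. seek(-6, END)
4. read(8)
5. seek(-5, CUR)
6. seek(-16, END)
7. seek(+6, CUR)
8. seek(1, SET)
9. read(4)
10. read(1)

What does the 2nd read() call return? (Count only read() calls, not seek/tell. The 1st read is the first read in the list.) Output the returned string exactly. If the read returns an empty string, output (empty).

After 1 (seek(-9, END)): offset=19
After 2 (seek(11, SET)): offset=11
After 3 (seek(-6, END)): offset=22
After 4 (read(8)): returned '8JDUH5', offset=28
After 5 (seek(-5, CUR)): offset=23
After 6 (seek(-16, END)): offset=12
After 7 (seek(+6, CUR)): offset=18
After 8 (seek(1, SET)): offset=1
After 9 (read(4)): returned '33ZV', offset=5
After 10 (read(1)): returned '4', offset=6

Answer: 33ZV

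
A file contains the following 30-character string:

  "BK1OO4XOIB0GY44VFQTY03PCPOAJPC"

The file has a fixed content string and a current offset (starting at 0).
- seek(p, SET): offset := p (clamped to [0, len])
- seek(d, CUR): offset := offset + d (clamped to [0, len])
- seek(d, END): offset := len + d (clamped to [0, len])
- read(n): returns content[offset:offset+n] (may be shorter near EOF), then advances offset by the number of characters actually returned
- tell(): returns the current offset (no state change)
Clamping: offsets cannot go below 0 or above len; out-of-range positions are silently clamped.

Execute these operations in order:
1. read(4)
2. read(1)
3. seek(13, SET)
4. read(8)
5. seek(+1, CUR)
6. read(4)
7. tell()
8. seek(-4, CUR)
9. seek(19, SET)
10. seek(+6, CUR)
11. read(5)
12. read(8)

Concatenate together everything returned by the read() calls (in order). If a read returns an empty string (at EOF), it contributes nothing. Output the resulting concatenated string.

Answer: BK1OO44VFQTY0PCPOOAJPC

Derivation:
After 1 (read(4)): returned 'BK1O', offset=4
After 2 (read(1)): returned 'O', offset=5
After 3 (seek(13, SET)): offset=13
After 4 (read(8)): returned '44VFQTY0', offset=21
After 5 (seek(+1, CUR)): offset=22
After 6 (read(4)): returned 'PCPO', offset=26
After 7 (tell()): offset=26
After 8 (seek(-4, CUR)): offset=22
After 9 (seek(19, SET)): offset=19
After 10 (seek(+6, CUR)): offset=25
After 11 (read(5)): returned 'OAJPC', offset=30
After 12 (read(8)): returned '', offset=30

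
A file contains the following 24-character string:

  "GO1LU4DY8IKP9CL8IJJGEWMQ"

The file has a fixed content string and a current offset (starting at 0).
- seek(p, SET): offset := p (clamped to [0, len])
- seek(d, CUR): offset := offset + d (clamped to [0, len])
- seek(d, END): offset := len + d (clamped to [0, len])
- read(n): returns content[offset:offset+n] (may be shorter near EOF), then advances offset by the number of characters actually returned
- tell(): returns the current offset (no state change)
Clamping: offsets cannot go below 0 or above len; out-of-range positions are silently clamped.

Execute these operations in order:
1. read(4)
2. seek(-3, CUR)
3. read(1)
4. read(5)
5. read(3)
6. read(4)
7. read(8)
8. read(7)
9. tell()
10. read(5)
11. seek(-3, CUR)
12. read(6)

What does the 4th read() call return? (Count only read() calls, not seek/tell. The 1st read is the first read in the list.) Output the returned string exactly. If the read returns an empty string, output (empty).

Answer: Y8I

Derivation:
After 1 (read(4)): returned 'GO1L', offset=4
After 2 (seek(-3, CUR)): offset=1
After 3 (read(1)): returned 'O', offset=2
After 4 (read(5)): returned '1LU4D', offset=7
After 5 (read(3)): returned 'Y8I', offset=10
After 6 (read(4)): returned 'KP9C', offset=14
After 7 (read(8)): returned 'L8IJJGEW', offset=22
After 8 (read(7)): returned 'MQ', offset=24
After 9 (tell()): offset=24
After 10 (read(5)): returned '', offset=24
After 11 (seek(-3, CUR)): offset=21
After 12 (read(6)): returned 'WMQ', offset=24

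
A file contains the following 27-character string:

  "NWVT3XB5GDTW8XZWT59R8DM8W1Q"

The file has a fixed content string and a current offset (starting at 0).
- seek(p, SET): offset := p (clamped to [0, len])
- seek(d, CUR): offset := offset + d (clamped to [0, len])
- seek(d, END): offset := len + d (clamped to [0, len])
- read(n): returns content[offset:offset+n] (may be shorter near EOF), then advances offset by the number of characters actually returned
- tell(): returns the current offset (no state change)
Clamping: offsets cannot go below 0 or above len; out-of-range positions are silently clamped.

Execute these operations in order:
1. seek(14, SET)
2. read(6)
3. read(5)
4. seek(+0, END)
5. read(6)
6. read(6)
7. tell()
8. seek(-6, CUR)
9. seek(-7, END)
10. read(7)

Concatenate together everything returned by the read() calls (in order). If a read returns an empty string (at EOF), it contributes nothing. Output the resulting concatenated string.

Answer: ZWT59R8DM8W8DM8W1Q

Derivation:
After 1 (seek(14, SET)): offset=14
After 2 (read(6)): returned 'ZWT59R', offset=20
After 3 (read(5)): returned '8DM8W', offset=25
After 4 (seek(+0, END)): offset=27
After 5 (read(6)): returned '', offset=27
After 6 (read(6)): returned '', offset=27
After 7 (tell()): offset=27
After 8 (seek(-6, CUR)): offset=21
After 9 (seek(-7, END)): offset=20
After 10 (read(7)): returned '8DM8W1Q', offset=27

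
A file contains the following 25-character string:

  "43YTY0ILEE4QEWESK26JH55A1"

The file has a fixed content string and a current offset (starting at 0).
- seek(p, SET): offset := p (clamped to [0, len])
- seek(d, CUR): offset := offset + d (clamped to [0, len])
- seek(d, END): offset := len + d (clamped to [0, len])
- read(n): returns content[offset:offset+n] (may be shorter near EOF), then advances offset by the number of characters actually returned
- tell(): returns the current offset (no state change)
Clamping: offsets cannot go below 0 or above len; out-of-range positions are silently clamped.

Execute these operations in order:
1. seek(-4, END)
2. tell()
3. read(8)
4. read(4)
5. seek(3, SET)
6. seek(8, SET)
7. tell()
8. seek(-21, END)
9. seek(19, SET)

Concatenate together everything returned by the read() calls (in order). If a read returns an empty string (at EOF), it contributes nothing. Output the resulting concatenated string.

After 1 (seek(-4, END)): offset=21
After 2 (tell()): offset=21
After 3 (read(8)): returned '55A1', offset=25
After 4 (read(4)): returned '', offset=25
After 5 (seek(3, SET)): offset=3
After 6 (seek(8, SET)): offset=8
After 7 (tell()): offset=8
After 8 (seek(-21, END)): offset=4
After 9 (seek(19, SET)): offset=19

Answer: 55A1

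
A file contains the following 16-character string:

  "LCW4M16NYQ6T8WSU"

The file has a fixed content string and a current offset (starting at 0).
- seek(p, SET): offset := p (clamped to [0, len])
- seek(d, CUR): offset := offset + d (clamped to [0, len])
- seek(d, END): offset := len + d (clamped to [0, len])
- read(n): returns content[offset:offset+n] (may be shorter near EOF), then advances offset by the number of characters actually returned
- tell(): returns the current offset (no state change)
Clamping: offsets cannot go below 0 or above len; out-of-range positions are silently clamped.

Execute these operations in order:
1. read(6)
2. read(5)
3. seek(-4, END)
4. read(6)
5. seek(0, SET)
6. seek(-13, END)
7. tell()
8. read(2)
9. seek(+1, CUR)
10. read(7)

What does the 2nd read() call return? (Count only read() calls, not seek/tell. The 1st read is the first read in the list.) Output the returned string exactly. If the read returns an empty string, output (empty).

Answer: 6NYQ6

Derivation:
After 1 (read(6)): returned 'LCW4M1', offset=6
After 2 (read(5)): returned '6NYQ6', offset=11
After 3 (seek(-4, END)): offset=12
After 4 (read(6)): returned '8WSU', offset=16
After 5 (seek(0, SET)): offset=0
After 6 (seek(-13, END)): offset=3
After 7 (tell()): offset=3
After 8 (read(2)): returned '4M', offset=5
After 9 (seek(+1, CUR)): offset=6
After 10 (read(7)): returned '6NYQ6T8', offset=13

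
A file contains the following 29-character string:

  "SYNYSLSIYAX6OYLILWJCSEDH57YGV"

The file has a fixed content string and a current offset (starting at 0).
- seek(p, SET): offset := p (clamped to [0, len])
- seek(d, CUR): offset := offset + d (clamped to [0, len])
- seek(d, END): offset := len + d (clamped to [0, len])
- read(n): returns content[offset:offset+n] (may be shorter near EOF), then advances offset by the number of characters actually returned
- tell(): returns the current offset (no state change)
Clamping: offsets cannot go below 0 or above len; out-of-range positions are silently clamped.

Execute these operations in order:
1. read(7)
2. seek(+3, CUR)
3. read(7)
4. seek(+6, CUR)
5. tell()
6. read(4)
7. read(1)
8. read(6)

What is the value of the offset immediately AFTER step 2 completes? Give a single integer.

After 1 (read(7)): returned 'SYNYSLS', offset=7
After 2 (seek(+3, CUR)): offset=10

Answer: 10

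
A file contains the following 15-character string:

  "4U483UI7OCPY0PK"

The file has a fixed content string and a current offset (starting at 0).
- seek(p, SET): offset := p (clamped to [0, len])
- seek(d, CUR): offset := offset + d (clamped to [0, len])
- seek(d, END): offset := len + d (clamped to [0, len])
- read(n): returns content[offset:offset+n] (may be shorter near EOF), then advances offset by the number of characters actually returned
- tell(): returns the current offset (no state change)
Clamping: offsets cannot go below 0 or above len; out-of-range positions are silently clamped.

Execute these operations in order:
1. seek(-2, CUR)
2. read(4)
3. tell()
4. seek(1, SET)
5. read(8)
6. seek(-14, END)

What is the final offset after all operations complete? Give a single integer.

After 1 (seek(-2, CUR)): offset=0
After 2 (read(4)): returned '4U48', offset=4
After 3 (tell()): offset=4
After 4 (seek(1, SET)): offset=1
After 5 (read(8)): returned 'U483UI7O', offset=9
After 6 (seek(-14, END)): offset=1

Answer: 1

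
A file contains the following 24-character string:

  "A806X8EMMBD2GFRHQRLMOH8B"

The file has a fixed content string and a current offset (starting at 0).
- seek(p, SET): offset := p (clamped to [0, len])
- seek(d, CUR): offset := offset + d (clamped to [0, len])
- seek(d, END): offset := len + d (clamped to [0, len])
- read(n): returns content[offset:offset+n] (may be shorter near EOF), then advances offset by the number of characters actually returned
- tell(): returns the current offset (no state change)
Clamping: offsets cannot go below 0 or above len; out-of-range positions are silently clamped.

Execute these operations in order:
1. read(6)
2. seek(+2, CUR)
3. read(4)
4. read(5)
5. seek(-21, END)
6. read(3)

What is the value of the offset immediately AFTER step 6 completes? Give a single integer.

After 1 (read(6)): returned 'A806X8', offset=6
After 2 (seek(+2, CUR)): offset=8
After 3 (read(4)): returned 'MBD2', offset=12
After 4 (read(5)): returned 'GFRHQ', offset=17
After 5 (seek(-21, END)): offset=3
After 6 (read(3)): returned '6X8', offset=6

Answer: 6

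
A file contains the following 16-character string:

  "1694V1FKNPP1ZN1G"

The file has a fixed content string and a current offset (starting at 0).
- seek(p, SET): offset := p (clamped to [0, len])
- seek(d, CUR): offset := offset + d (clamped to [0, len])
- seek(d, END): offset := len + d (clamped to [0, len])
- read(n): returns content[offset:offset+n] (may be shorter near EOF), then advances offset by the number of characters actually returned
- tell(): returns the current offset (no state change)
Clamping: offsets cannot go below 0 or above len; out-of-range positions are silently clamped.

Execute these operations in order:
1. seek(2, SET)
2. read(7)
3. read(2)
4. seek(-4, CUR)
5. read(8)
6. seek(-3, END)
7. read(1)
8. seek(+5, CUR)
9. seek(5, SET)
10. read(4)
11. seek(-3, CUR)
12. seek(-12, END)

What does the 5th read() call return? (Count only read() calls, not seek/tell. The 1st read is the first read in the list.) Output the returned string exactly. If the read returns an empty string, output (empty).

After 1 (seek(2, SET)): offset=2
After 2 (read(7)): returned '94V1FKN', offset=9
After 3 (read(2)): returned 'PP', offset=11
After 4 (seek(-4, CUR)): offset=7
After 5 (read(8)): returned 'KNPP1ZN1', offset=15
After 6 (seek(-3, END)): offset=13
After 7 (read(1)): returned 'N', offset=14
After 8 (seek(+5, CUR)): offset=16
After 9 (seek(5, SET)): offset=5
After 10 (read(4)): returned '1FKN', offset=9
After 11 (seek(-3, CUR)): offset=6
After 12 (seek(-12, END)): offset=4

Answer: 1FKN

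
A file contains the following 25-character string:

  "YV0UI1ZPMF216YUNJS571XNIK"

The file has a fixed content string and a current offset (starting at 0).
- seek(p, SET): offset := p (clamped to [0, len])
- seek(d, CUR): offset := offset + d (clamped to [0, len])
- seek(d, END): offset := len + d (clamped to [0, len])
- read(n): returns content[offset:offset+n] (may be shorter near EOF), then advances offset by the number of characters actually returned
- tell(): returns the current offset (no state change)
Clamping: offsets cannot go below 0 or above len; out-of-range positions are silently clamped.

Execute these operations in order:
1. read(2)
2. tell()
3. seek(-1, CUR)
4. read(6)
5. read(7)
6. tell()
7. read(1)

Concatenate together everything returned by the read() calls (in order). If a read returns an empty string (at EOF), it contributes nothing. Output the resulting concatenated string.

After 1 (read(2)): returned 'YV', offset=2
After 2 (tell()): offset=2
After 3 (seek(-1, CUR)): offset=1
After 4 (read(6)): returned 'V0UI1Z', offset=7
After 5 (read(7)): returned 'PMF216Y', offset=14
After 6 (tell()): offset=14
After 7 (read(1)): returned 'U', offset=15

Answer: YVV0UI1ZPMF216YU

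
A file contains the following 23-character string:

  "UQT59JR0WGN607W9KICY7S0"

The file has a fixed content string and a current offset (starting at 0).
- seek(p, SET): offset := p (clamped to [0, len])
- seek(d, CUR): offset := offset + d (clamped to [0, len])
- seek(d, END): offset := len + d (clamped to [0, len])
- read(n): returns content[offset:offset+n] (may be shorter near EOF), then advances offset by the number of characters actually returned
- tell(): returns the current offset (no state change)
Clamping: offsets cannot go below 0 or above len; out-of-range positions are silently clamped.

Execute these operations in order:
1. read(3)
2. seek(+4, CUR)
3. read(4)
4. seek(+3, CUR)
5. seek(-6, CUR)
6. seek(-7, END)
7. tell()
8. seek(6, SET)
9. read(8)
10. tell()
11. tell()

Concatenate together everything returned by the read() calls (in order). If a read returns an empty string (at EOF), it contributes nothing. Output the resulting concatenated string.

Answer: UQT0WGNR0WGN607

Derivation:
After 1 (read(3)): returned 'UQT', offset=3
After 2 (seek(+4, CUR)): offset=7
After 3 (read(4)): returned '0WGN', offset=11
After 4 (seek(+3, CUR)): offset=14
After 5 (seek(-6, CUR)): offset=8
After 6 (seek(-7, END)): offset=16
After 7 (tell()): offset=16
After 8 (seek(6, SET)): offset=6
After 9 (read(8)): returned 'R0WGN607', offset=14
After 10 (tell()): offset=14
After 11 (tell()): offset=14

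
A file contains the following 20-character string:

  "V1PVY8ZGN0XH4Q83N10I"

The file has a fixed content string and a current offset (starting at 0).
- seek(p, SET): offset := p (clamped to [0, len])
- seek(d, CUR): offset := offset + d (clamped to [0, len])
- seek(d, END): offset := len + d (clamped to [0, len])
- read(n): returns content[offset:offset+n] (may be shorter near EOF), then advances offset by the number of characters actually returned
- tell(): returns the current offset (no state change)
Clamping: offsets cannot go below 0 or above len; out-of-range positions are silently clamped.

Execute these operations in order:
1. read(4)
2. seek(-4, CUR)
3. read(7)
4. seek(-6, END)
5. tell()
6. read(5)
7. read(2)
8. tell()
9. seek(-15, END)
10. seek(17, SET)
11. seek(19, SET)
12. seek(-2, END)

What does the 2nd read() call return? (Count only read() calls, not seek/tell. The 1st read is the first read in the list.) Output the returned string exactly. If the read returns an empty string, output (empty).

Answer: V1PVY8Z

Derivation:
After 1 (read(4)): returned 'V1PV', offset=4
After 2 (seek(-4, CUR)): offset=0
After 3 (read(7)): returned 'V1PVY8Z', offset=7
After 4 (seek(-6, END)): offset=14
After 5 (tell()): offset=14
After 6 (read(5)): returned '83N10', offset=19
After 7 (read(2)): returned 'I', offset=20
After 8 (tell()): offset=20
After 9 (seek(-15, END)): offset=5
After 10 (seek(17, SET)): offset=17
After 11 (seek(19, SET)): offset=19
After 12 (seek(-2, END)): offset=18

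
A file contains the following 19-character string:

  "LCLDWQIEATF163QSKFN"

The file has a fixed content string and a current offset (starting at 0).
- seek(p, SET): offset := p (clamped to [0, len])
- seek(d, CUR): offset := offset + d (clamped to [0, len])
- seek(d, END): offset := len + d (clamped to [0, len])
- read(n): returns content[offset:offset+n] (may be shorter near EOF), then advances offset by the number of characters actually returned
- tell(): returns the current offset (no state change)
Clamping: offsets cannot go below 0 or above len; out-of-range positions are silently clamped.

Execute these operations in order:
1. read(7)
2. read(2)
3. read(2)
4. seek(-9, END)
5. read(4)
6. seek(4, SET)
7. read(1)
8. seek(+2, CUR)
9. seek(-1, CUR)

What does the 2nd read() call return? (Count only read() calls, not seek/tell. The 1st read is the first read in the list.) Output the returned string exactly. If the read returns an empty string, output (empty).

After 1 (read(7)): returned 'LCLDWQI', offset=7
After 2 (read(2)): returned 'EA', offset=9
After 3 (read(2)): returned 'TF', offset=11
After 4 (seek(-9, END)): offset=10
After 5 (read(4)): returned 'F163', offset=14
After 6 (seek(4, SET)): offset=4
After 7 (read(1)): returned 'W', offset=5
After 8 (seek(+2, CUR)): offset=7
After 9 (seek(-1, CUR)): offset=6

Answer: EA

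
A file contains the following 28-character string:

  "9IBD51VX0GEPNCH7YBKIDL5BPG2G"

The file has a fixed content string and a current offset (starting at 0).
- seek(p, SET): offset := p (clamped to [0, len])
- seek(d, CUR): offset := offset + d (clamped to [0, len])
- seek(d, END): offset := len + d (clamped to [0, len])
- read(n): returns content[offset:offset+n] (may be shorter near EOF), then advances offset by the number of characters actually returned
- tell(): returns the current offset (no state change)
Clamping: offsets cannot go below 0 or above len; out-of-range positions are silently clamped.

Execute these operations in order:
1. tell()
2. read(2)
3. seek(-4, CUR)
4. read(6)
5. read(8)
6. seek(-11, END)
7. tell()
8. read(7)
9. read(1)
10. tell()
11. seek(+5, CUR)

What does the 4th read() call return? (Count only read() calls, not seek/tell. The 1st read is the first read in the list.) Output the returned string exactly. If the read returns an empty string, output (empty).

Answer: BKIDL5B

Derivation:
After 1 (tell()): offset=0
After 2 (read(2)): returned '9I', offset=2
After 3 (seek(-4, CUR)): offset=0
After 4 (read(6)): returned '9IBD51', offset=6
After 5 (read(8)): returned 'VX0GEPNC', offset=14
After 6 (seek(-11, END)): offset=17
After 7 (tell()): offset=17
After 8 (read(7)): returned 'BKIDL5B', offset=24
After 9 (read(1)): returned 'P', offset=25
After 10 (tell()): offset=25
After 11 (seek(+5, CUR)): offset=28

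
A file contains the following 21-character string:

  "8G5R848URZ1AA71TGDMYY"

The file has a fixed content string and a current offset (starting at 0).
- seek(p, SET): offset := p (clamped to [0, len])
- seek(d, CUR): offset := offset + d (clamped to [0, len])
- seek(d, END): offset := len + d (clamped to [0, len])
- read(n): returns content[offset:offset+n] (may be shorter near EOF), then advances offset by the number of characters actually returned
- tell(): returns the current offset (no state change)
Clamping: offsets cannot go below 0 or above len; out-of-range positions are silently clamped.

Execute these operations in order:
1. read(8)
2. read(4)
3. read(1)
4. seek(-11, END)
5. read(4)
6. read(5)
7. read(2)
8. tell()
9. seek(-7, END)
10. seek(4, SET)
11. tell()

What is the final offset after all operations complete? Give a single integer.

After 1 (read(8)): returned '8G5R848U', offset=8
After 2 (read(4)): returned 'RZ1A', offset=12
After 3 (read(1)): returned 'A', offset=13
After 4 (seek(-11, END)): offset=10
After 5 (read(4)): returned '1AA7', offset=14
After 6 (read(5)): returned '1TGDM', offset=19
After 7 (read(2)): returned 'YY', offset=21
After 8 (tell()): offset=21
After 9 (seek(-7, END)): offset=14
After 10 (seek(4, SET)): offset=4
After 11 (tell()): offset=4

Answer: 4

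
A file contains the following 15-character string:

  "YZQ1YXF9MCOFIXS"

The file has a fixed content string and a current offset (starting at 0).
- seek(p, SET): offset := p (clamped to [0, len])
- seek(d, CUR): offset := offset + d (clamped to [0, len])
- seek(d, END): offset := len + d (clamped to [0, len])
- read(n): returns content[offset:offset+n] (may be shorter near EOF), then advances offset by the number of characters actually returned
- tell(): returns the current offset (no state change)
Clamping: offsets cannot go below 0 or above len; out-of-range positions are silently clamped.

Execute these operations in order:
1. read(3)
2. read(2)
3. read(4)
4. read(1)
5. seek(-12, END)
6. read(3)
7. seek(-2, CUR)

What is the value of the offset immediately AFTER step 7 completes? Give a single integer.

After 1 (read(3)): returned 'YZQ', offset=3
After 2 (read(2)): returned '1Y', offset=5
After 3 (read(4)): returned 'XF9M', offset=9
After 4 (read(1)): returned 'C', offset=10
After 5 (seek(-12, END)): offset=3
After 6 (read(3)): returned '1YX', offset=6
After 7 (seek(-2, CUR)): offset=4

Answer: 4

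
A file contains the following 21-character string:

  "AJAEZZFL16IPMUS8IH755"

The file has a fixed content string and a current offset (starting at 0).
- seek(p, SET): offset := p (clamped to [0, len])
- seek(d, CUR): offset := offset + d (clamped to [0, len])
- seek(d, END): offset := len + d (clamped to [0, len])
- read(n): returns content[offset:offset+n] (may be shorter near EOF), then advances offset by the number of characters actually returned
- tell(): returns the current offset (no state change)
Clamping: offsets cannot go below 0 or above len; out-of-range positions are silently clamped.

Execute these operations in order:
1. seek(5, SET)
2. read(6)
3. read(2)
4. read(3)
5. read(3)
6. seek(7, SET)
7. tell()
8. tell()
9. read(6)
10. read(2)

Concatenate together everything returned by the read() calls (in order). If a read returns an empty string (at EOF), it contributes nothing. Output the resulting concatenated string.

Answer: ZFL16IPMUS8IH7L16IPMUS

Derivation:
After 1 (seek(5, SET)): offset=5
After 2 (read(6)): returned 'ZFL16I', offset=11
After 3 (read(2)): returned 'PM', offset=13
After 4 (read(3)): returned 'US8', offset=16
After 5 (read(3)): returned 'IH7', offset=19
After 6 (seek(7, SET)): offset=7
After 7 (tell()): offset=7
After 8 (tell()): offset=7
After 9 (read(6)): returned 'L16IPM', offset=13
After 10 (read(2)): returned 'US', offset=15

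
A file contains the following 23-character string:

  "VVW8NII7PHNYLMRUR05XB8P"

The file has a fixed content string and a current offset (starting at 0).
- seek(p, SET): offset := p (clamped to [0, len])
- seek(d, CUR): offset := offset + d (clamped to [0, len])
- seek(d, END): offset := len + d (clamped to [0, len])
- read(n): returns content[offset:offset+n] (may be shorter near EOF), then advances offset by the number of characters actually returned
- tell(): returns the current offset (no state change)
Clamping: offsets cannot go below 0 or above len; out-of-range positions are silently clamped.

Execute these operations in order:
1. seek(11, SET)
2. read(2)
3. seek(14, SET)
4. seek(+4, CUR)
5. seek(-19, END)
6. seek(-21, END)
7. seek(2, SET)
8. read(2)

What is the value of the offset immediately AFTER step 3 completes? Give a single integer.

After 1 (seek(11, SET)): offset=11
After 2 (read(2)): returned 'YL', offset=13
After 3 (seek(14, SET)): offset=14

Answer: 14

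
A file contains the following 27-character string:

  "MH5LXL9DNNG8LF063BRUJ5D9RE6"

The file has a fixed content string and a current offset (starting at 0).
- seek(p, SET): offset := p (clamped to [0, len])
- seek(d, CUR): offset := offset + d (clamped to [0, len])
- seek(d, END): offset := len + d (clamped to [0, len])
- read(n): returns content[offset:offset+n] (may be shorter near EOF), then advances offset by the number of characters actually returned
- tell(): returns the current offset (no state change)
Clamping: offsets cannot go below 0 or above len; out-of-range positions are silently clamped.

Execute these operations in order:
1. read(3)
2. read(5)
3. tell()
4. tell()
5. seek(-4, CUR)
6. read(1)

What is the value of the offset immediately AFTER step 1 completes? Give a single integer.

Answer: 3

Derivation:
After 1 (read(3)): returned 'MH5', offset=3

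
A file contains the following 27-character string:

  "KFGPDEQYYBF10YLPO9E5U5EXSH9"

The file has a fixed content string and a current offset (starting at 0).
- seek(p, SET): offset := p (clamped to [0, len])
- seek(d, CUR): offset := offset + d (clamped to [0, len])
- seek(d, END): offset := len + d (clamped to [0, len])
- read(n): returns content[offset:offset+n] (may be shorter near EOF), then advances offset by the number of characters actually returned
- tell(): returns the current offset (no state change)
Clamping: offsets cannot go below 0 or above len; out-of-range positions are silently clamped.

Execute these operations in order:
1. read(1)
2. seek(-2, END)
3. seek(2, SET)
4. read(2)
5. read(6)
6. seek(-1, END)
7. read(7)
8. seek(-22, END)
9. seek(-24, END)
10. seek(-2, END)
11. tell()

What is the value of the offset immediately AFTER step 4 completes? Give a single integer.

After 1 (read(1)): returned 'K', offset=1
After 2 (seek(-2, END)): offset=25
After 3 (seek(2, SET)): offset=2
After 4 (read(2)): returned 'GP', offset=4

Answer: 4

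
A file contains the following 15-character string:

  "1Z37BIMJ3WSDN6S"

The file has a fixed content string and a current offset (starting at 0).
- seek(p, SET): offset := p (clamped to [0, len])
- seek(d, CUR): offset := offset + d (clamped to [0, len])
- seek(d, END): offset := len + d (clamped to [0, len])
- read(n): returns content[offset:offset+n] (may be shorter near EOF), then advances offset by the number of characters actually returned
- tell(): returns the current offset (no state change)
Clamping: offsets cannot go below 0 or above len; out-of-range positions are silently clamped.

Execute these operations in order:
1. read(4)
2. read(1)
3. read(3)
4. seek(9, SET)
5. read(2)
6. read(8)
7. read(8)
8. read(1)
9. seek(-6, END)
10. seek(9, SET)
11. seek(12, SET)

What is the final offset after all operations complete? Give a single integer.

After 1 (read(4)): returned '1Z37', offset=4
After 2 (read(1)): returned 'B', offset=5
After 3 (read(3)): returned 'IMJ', offset=8
After 4 (seek(9, SET)): offset=9
After 5 (read(2)): returned 'WS', offset=11
After 6 (read(8)): returned 'DN6S', offset=15
After 7 (read(8)): returned '', offset=15
After 8 (read(1)): returned '', offset=15
After 9 (seek(-6, END)): offset=9
After 10 (seek(9, SET)): offset=9
After 11 (seek(12, SET)): offset=12

Answer: 12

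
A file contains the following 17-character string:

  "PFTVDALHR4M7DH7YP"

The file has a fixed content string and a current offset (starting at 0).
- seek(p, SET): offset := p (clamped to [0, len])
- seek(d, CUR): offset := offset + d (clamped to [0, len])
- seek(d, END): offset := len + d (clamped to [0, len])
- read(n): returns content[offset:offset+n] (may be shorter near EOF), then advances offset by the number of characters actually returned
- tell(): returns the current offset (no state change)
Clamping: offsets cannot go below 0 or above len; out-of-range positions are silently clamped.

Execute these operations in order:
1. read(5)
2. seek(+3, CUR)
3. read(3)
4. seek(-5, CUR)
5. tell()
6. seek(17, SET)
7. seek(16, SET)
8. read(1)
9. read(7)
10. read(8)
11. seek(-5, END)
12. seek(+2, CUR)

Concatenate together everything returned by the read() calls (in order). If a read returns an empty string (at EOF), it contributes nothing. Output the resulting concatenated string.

Answer: PFTVDR4MP

Derivation:
After 1 (read(5)): returned 'PFTVD', offset=5
After 2 (seek(+3, CUR)): offset=8
After 3 (read(3)): returned 'R4M', offset=11
After 4 (seek(-5, CUR)): offset=6
After 5 (tell()): offset=6
After 6 (seek(17, SET)): offset=17
After 7 (seek(16, SET)): offset=16
After 8 (read(1)): returned 'P', offset=17
After 9 (read(7)): returned '', offset=17
After 10 (read(8)): returned '', offset=17
After 11 (seek(-5, END)): offset=12
After 12 (seek(+2, CUR)): offset=14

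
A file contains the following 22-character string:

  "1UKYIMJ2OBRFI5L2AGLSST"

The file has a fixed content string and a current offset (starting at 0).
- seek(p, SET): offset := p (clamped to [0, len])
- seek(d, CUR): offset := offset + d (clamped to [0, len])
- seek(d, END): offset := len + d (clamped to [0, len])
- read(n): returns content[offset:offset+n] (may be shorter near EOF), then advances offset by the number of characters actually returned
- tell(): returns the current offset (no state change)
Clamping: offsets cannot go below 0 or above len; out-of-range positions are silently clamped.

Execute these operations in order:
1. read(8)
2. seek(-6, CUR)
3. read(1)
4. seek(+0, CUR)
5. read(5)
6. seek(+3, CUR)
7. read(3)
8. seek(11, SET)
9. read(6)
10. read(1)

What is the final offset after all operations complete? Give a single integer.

After 1 (read(8)): returned '1UKYIMJ2', offset=8
After 2 (seek(-6, CUR)): offset=2
After 3 (read(1)): returned 'K', offset=3
After 4 (seek(+0, CUR)): offset=3
After 5 (read(5)): returned 'YIMJ2', offset=8
After 6 (seek(+3, CUR)): offset=11
After 7 (read(3)): returned 'FI5', offset=14
After 8 (seek(11, SET)): offset=11
After 9 (read(6)): returned 'FI5L2A', offset=17
After 10 (read(1)): returned 'G', offset=18

Answer: 18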